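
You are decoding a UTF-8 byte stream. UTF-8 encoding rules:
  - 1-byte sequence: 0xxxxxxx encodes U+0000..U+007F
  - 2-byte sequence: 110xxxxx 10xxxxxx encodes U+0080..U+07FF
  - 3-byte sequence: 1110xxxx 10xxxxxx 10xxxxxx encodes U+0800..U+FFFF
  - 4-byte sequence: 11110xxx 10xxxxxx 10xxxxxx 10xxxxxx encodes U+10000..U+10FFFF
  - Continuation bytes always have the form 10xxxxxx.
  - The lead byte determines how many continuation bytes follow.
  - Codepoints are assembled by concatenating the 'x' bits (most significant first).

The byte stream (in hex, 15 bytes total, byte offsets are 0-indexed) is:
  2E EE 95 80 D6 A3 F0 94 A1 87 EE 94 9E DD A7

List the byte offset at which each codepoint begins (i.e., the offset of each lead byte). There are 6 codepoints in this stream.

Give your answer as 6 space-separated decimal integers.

Byte[0]=2E: 1-byte ASCII. cp=U+002E
Byte[1]=EE: 3-byte lead, need 2 cont bytes. acc=0xE
Byte[2]=95: continuation. acc=(acc<<6)|0x15=0x395
Byte[3]=80: continuation. acc=(acc<<6)|0x00=0xE540
Completed: cp=U+E540 (starts at byte 1)
Byte[4]=D6: 2-byte lead, need 1 cont bytes. acc=0x16
Byte[5]=A3: continuation. acc=(acc<<6)|0x23=0x5A3
Completed: cp=U+05A3 (starts at byte 4)
Byte[6]=F0: 4-byte lead, need 3 cont bytes. acc=0x0
Byte[7]=94: continuation. acc=(acc<<6)|0x14=0x14
Byte[8]=A1: continuation. acc=(acc<<6)|0x21=0x521
Byte[9]=87: continuation. acc=(acc<<6)|0x07=0x14847
Completed: cp=U+14847 (starts at byte 6)
Byte[10]=EE: 3-byte lead, need 2 cont bytes. acc=0xE
Byte[11]=94: continuation. acc=(acc<<6)|0x14=0x394
Byte[12]=9E: continuation. acc=(acc<<6)|0x1E=0xE51E
Completed: cp=U+E51E (starts at byte 10)
Byte[13]=DD: 2-byte lead, need 1 cont bytes. acc=0x1D
Byte[14]=A7: continuation. acc=(acc<<6)|0x27=0x767
Completed: cp=U+0767 (starts at byte 13)

Answer: 0 1 4 6 10 13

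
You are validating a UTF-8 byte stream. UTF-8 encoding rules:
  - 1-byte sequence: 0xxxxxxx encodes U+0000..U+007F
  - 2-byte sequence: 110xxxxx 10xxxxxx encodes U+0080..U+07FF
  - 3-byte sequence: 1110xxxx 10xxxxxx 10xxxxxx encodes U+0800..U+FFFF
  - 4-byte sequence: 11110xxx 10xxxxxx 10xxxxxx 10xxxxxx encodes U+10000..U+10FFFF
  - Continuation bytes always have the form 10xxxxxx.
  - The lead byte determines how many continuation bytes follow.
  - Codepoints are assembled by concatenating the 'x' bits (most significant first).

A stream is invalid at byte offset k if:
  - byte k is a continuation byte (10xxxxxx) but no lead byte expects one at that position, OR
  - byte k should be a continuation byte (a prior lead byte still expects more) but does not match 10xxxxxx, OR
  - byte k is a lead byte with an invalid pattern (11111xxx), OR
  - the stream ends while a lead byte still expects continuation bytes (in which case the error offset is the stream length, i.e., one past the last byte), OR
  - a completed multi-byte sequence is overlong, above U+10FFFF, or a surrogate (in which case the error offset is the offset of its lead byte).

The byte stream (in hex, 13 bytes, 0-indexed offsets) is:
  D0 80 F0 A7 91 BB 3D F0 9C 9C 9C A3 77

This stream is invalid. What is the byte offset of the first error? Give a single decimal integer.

Byte[0]=D0: 2-byte lead, need 1 cont bytes. acc=0x10
Byte[1]=80: continuation. acc=(acc<<6)|0x00=0x400
Completed: cp=U+0400 (starts at byte 0)
Byte[2]=F0: 4-byte lead, need 3 cont bytes. acc=0x0
Byte[3]=A7: continuation. acc=(acc<<6)|0x27=0x27
Byte[4]=91: continuation. acc=(acc<<6)|0x11=0x9D1
Byte[5]=BB: continuation. acc=(acc<<6)|0x3B=0x2747B
Completed: cp=U+2747B (starts at byte 2)
Byte[6]=3D: 1-byte ASCII. cp=U+003D
Byte[7]=F0: 4-byte lead, need 3 cont bytes. acc=0x0
Byte[8]=9C: continuation. acc=(acc<<6)|0x1C=0x1C
Byte[9]=9C: continuation. acc=(acc<<6)|0x1C=0x71C
Byte[10]=9C: continuation. acc=(acc<<6)|0x1C=0x1C71C
Completed: cp=U+1C71C (starts at byte 7)
Byte[11]=A3: INVALID lead byte (not 0xxx/110x/1110/11110)

Answer: 11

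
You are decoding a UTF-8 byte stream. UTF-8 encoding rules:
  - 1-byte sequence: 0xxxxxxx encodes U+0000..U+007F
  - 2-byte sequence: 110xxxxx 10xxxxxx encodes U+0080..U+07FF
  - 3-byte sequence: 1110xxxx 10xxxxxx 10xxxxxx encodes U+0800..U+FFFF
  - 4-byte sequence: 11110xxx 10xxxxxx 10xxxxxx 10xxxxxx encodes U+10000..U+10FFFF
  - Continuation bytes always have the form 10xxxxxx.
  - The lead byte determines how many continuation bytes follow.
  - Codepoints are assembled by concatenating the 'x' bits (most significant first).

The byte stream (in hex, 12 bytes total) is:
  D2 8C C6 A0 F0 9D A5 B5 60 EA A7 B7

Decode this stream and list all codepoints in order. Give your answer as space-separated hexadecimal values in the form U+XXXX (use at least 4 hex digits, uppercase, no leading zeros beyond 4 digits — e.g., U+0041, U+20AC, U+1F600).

Byte[0]=D2: 2-byte lead, need 1 cont bytes. acc=0x12
Byte[1]=8C: continuation. acc=(acc<<6)|0x0C=0x48C
Completed: cp=U+048C (starts at byte 0)
Byte[2]=C6: 2-byte lead, need 1 cont bytes. acc=0x6
Byte[3]=A0: continuation. acc=(acc<<6)|0x20=0x1A0
Completed: cp=U+01A0 (starts at byte 2)
Byte[4]=F0: 4-byte lead, need 3 cont bytes. acc=0x0
Byte[5]=9D: continuation. acc=(acc<<6)|0x1D=0x1D
Byte[6]=A5: continuation. acc=(acc<<6)|0x25=0x765
Byte[7]=B5: continuation. acc=(acc<<6)|0x35=0x1D975
Completed: cp=U+1D975 (starts at byte 4)
Byte[8]=60: 1-byte ASCII. cp=U+0060
Byte[9]=EA: 3-byte lead, need 2 cont bytes. acc=0xA
Byte[10]=A7: continuation. acc=(acc<<6)|0x27=0x2A7
Byte[11]=B7: continuation. acc=(acc<<6)|0x37=0xA9F7
Completed: cp=U+A9F7 (starts at byte 9)

Answer: U+048C U+01A0 U+1D975 U+0060 U+A9F7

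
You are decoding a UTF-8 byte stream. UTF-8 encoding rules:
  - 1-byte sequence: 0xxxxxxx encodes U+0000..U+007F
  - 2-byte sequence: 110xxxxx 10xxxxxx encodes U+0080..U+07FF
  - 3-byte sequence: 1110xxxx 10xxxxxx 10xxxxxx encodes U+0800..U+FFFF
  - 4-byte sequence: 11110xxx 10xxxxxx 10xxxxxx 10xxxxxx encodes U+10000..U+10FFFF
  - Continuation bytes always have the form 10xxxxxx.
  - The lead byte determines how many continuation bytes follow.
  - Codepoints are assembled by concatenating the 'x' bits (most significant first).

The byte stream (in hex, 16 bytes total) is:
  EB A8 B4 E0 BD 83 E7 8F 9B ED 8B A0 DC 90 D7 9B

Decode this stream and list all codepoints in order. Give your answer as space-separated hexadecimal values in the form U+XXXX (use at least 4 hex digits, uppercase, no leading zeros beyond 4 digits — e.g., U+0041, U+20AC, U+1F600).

Answer: U+BA34 U+0F43 U+73DB U+D2E0 U+0710 U+05DB

Derivation:
Byte[0]=EB: 3-byte lead, need 2 cont bytes. acc=0xB
Byte[1]=A8: continuation. acc=(acc<<6)|0x28=0x2E8
Byte[2]=B4: continuation. acc=(acc<<6)|0x34=0xBA34
Completed: cp=U+BA34 (starts at byte 0)
Byte[3]=E0: 3-byte lead, need 2 cont bytes. acc=0x0
Byte[4]=BD: continuation. acc=(acc<<6)|0x3D=0x3D
Byte[5]=83: continuation. acc=(acc<<6)|0x03=0xF43
Completed: cp=U+0F43 (starts at byte 3)
Byte[6]=E7: 3-byte lead, need 2 cont bytes. acc=0x7
Byte[7]=8F: continuation. acc=(acc<<6)|0x0F=0x1CF
Byte[8]=9B: continuation. acc=(acc<<6)|0x1B=0x73DB
Completed: cp=U+73DB (starts at byte 6)
Byte[9]=ED: 3-byte lead, need 2 cont bytes. acc=0xD
Byte[10]=8B: continuation. acc=(acc<<6)|0x0B=0x34B
Byte[11]=A0: continuation. acc=(acc<<6)|0x20=0xD2E0
Completed: cp=U+D2E0 (starts at byte 9)
Byte[12]=DC: 2-byte lead, need 1 cont bytes. acc=0x1C
Byte[13]=90: continuation. acc=(acc<<6)|0x10=0x710
Completed: cp=U+0710 (starts at byte 12)
Byte[14]=D7: 2-byte lead, need 1 cont bytes. acc=0x17
Byte[15]=9B: continuation. acc=(acc<<6)|0x1B=0x5DB
Completed: cp=U+05DB (starts at byte 14)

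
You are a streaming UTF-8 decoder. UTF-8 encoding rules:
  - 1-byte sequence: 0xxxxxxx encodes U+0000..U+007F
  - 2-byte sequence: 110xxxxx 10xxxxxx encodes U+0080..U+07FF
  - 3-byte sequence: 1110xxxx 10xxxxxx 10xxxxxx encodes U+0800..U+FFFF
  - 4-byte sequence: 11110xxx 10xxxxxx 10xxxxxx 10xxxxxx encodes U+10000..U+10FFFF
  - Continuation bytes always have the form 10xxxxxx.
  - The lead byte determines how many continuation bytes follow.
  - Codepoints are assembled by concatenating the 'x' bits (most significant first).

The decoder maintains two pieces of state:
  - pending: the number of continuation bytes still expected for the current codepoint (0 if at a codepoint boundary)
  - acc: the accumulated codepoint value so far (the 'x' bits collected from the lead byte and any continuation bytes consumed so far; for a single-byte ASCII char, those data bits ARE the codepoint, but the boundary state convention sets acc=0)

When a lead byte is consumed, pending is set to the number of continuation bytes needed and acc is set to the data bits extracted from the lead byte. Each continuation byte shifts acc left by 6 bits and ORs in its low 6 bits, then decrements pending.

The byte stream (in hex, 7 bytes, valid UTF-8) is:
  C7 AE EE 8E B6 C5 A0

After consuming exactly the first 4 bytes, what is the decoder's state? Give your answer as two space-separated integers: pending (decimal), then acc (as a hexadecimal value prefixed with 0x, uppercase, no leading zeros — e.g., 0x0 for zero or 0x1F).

Answer: 1 0x38E

Derivation:
Byte[0]=C7: 2-byte lead. pending=1, acc=0x7
Byte[1]=AE: continuation. acc=(acc<<6)|0x2E=0x1EE, pending=0
Byte[2]=EE: 3-byte lead. pending=2, acc=0xE
Byte[3]=8E: continuation. acc=(acc<<6)|0x0E=0x38E, pending=1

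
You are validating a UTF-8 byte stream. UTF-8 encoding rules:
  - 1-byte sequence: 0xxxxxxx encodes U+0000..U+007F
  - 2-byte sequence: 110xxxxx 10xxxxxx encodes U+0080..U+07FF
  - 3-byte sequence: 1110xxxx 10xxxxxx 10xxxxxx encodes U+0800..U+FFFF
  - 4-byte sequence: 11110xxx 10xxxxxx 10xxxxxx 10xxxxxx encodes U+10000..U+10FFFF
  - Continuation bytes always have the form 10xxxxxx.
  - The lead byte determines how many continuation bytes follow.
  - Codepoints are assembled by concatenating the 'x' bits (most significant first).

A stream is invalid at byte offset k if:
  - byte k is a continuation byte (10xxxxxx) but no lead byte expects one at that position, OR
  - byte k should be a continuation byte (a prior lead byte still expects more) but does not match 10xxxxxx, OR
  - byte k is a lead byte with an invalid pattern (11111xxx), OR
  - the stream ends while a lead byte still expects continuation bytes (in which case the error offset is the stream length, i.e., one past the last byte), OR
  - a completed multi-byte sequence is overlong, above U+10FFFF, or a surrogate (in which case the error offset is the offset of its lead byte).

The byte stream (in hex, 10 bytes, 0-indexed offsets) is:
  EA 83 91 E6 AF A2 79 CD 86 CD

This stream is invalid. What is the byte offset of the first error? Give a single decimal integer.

Answer: 10

Derivation:
Byte[0]=EA: 3-byte lead, need 2 cont bytes. acc=0xA
Byte[1]=83: continuation. acc=(acc<<6)|0x03=0x283
Byte[2]=91: continuation. acc=(acc<<6)|0x11=0xA0D1
Completed: cp=U+A0D1 (starts at byte 0)
Byte[3]=E6: 3-byte lead, need 2 cont bytes. acc=0x6
Byte[4]=AF: continuation. acc=(acc<<6)|0x2F=0x1AF
Byte[5]=A2: continuation. acc=(acc<<6)|0x22=0x6BE2
Completed: cp=U+6BE2 (starts at byte 3)
Byte[6]=79: 1-byte ASCII. cp=U+0079
Byte[7]=CD: 2-byte lead, need 1 cont bytes. acc=0xD
Byte[8]=86: continuation. acc=(acc<<6)|0x06=0x346
Completed: cp=U+0346 (starts at byte 7)
Byte[9]=CD: 2-byte lead, need 1 cont bytes. acc=0xD
Byte[10]: stream ended, expected continuation. INVALID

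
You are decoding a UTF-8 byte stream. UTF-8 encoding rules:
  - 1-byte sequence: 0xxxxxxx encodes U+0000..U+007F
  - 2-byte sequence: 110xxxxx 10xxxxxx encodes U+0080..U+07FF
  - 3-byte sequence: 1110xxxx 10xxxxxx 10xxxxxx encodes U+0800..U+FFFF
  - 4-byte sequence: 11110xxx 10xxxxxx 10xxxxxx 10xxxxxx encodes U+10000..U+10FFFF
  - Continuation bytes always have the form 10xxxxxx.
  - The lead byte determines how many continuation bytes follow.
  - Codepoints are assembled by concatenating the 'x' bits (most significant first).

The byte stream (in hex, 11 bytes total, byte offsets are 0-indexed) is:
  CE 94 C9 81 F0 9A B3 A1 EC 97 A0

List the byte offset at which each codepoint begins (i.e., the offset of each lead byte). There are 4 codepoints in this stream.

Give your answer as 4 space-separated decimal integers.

Byte[0]=CE: 2-byte lead, need 1 cont bytes. acc=0xE
Byte[1]=94: continuation. acc=(acc<<6)|0x14=0x394
Completed: cp=U+0394 (starts at byte 0)
Byte[2]=C9: 2-byte lead, need 1 cont bytes. acc=0x9
Byte[3]=81: continuation. acc=(acc<<6)|0x01=0x241
Completed: cp=U+0241 (starts at byte 2)
Byte[4]=F0: 4-byte lead, need 3 cont bytes. acc=0x0
Byte[5]=9A: continuation. acc=(acc<<6)|0x1A=0x1A
Byte[6]=B3: continuation. acc=(acc<<6)|0x33=0x6B3
Byte[7]=A1: continuation. acc=(acc<<6)|0x21=0x1ACE1
Completed: cp=U+1ACE1 (starts at byte 4)
Byte[8]=EC: 3-byte lead, need 2 cont bytes. acc=0xC
Byte[9]=97: continuation. acc=(acc<<6)|0x17=0x317
Byte[10]=A0: continuation. acc=(acc<<6)|0x20=0xC5E0
Completed: cp=U+C5E0 (starts at byte 8)

Answer: 0 2 4 8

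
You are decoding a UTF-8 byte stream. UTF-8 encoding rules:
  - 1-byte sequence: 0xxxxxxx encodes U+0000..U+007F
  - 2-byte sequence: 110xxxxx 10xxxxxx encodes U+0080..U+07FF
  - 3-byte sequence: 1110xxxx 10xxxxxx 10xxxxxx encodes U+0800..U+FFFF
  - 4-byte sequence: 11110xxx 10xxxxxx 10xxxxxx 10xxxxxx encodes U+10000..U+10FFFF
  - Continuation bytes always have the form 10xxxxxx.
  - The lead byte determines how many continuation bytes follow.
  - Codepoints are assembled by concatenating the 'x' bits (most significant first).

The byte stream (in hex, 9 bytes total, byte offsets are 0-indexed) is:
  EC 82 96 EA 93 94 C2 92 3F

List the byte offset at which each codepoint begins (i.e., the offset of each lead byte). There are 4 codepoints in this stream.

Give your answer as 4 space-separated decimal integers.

Byte[0]=EC: 3-byte lead, need 2 cont bytes. acc=0xC
Byte[1]=82: continuation. acc=(acc<<6)|0x02=0x302
Byte[2]=96: continuation. acc=(acc<<6)|0x16=0xC096
Completed: cp=U+C096 (starts at byte 0)
Byte[3]=EA: 3-byte lead, need 2 cont bytes. acc=0xA
Byte[4]=93: continuation. acc=(acc<<6)|0x13=0x293
Byte[5]=94: continuation. acc=(acc<<6)|0x14=0xA4D4
Completed: cp=U+A4D4 (starts at byte 3)
Byte[6]=C2: 2-byte lead, need 1 cont bytes. acc=0x2
Byte[7]=92: continuation. acc=(acc<<6)|0x12=0x92
Completed: cp=U+0092 (starts at byte 6)
Byte[8]=3F: 1-byte ASCII. cp=U+003F

Answer: 0 3 6 8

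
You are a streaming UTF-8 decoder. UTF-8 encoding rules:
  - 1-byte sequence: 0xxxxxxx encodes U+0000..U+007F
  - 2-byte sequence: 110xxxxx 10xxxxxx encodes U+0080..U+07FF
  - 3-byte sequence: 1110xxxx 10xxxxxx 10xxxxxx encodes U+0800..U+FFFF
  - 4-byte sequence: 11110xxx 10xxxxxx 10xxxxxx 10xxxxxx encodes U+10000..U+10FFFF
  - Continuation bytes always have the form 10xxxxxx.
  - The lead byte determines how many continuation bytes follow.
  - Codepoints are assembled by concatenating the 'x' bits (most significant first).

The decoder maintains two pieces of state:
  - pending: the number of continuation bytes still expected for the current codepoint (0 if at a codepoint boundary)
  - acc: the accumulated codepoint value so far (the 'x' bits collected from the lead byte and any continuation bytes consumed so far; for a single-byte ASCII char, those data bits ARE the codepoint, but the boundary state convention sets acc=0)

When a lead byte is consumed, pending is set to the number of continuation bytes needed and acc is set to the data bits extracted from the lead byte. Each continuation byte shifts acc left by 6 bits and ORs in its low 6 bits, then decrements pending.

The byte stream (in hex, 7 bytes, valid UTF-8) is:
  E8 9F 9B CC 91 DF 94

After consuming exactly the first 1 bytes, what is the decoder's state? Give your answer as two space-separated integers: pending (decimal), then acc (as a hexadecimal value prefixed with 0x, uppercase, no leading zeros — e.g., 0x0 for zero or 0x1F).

Byte[0]=E8: 3-byte lead. pending=2, acc=0x8

Answer: 2 0x8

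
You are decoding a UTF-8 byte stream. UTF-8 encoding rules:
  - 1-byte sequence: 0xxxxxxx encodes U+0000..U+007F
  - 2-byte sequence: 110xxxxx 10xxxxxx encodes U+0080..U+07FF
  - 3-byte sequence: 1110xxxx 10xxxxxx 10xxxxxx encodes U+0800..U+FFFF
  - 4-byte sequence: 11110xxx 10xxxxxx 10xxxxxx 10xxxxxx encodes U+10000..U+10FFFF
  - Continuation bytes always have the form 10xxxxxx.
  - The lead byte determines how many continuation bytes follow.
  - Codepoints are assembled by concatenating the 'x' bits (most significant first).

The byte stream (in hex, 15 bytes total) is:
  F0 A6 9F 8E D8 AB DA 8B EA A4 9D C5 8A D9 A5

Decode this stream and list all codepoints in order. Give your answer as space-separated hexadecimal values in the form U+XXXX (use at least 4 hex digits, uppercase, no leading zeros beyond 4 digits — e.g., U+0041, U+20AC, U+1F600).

Answer: U+267CE U+062B U+068B U+A91D U+014A U+0665

Derivation:
Byte[0]=F0: 4-byte lead, need 3 cont bytes. acc=0x0
Byte[1]=A6: continuation. acc=(acc<<6)|0x26=0x26
Byte[2]=9F: continuation. acc=(acc<<6)|0x1F=0x99F
Byte[3]=8E: continuation. acc=(acc<<6)|0x0E=0x267CE
Completed: cp=U+267CE (starts at byte 0)
Byte[4]=D8: 2-byte lead, need 1 cont bytes. acc=0x18
Byte[5]=AB: continuation. acc=(acc<<6)|0x2B=0x62B
Completed: cp=U+062B (starts at byte 4)
Byte[6]=DA: 2-byte lead, need 1 cont bytes. acc=0x1A
Byte[7]=8B: continuation. acc=(acc<<6)|0x0B=0x68B
Completed: cp=U+068B (starts at byte 6)
Byte[8]=EA: 3-byte lead, need 2 cont bytes. acc=0xA
Byte[9]=A4: continuation. acc=(acc<<6)|0x24=0x2A4
Byte[10]=9D: continuation. acc=(acc<<6)|0x1D=0xA91D
Completed: cp=U+A91D (starts at byte 8)
Byte[11]=C5: 2-byte lead, need 1 cont bytes. acc=0x5
Byte[12]=8A: continuation. acc=(acc<<6)|0x0A=0x14A
Completed: cp=U+014A (starts at byte 11)
Byte[13]=D9: 2-byte lead, need 1 cont bytes. acc=0x19
Byte[14]=A5: continuation. acc=(acc<<6)|0x25=0x665
Completed: cp=U+0665 (starts at byte 13)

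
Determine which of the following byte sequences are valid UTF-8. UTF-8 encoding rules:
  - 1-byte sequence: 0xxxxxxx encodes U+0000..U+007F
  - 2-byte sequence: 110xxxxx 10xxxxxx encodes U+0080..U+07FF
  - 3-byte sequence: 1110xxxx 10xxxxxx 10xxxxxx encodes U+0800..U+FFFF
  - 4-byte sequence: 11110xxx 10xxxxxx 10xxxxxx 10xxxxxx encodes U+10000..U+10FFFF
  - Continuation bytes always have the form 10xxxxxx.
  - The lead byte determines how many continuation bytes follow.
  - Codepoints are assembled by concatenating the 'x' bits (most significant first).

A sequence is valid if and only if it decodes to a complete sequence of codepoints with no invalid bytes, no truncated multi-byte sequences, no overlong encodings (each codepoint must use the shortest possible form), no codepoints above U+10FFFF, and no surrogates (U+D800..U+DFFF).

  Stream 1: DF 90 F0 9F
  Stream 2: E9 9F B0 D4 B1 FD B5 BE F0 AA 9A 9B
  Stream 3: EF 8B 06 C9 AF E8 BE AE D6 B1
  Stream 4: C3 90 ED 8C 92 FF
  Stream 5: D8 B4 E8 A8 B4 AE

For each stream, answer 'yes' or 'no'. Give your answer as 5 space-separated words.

Answer: no no no no no

Derivation:
Stream 1: error at byte offset 4. INVALID
Stream 2: error at byte offset 5. INVALID
Stream 3: error at byte offset 2. INVALID
Stream 4: error at byte offset 5. INVALID
Stream 5: error at byte offset 5. INVALID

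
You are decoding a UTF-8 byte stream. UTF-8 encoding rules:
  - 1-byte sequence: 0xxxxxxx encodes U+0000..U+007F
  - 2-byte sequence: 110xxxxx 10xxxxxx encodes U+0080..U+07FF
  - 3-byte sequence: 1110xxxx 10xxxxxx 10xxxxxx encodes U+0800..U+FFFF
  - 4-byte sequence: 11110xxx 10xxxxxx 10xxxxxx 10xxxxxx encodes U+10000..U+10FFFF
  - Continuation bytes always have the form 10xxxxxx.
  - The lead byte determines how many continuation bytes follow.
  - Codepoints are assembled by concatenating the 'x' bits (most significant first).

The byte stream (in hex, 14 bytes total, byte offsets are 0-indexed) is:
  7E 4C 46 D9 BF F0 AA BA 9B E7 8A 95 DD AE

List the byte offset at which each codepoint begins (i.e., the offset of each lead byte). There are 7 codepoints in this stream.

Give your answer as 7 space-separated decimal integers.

Byte[0]=7E: 1-byte ASCII. cp=U+007E
Byte[1]=4C: 1-byte ASCII. cp=U+004C
Byte[2]=46: 1-byte ASCII. cp=U+0046
Byte[3]=D9: 2-byte lead, need 1 cont bytes. acc=0x19
Byte[4]=BF: continuation. acc=(acc<<6)|0x3F=0x67F
Completed: cp=U+067F (starts at byte 3)
Byte[5]=F0: 4-byte lead, need 3 cont bytes. acc=0x0
Byte[6]=AA: continuation. acc=(acc<<6)|0x2A=0x2A
Byte[7]=BA: continuation. acc=(acc<<6)|0x3A=0xABA
Byte[8]=9B: continuation. acc=(acc<<6)|0x1B=0x2AE9B
Completed: cp=U+2AE9B (starts at byte 5)
Byte[9]=E7: 3-byte lead, need 2 cont bytes. acc=0x7
Byte[10]=8A: continuation. acc=(acc<<6)|0x0A=0x1CA
Byte[11]=95: continuation. acc=(acc<<6)|0x15=0x7295
Completed: cp=U+7295 (starts at byte 9)
Byte[12]=DD: 2-byte lead, need 1 cont bytes. acc=0x1D
Byte[13]=AE: continuation. acc=(acc<<6)|0x2E=0x76E
Completed: cp=U+076E (starts at byte 12)

Answer: 0 1 2 3 5 9 12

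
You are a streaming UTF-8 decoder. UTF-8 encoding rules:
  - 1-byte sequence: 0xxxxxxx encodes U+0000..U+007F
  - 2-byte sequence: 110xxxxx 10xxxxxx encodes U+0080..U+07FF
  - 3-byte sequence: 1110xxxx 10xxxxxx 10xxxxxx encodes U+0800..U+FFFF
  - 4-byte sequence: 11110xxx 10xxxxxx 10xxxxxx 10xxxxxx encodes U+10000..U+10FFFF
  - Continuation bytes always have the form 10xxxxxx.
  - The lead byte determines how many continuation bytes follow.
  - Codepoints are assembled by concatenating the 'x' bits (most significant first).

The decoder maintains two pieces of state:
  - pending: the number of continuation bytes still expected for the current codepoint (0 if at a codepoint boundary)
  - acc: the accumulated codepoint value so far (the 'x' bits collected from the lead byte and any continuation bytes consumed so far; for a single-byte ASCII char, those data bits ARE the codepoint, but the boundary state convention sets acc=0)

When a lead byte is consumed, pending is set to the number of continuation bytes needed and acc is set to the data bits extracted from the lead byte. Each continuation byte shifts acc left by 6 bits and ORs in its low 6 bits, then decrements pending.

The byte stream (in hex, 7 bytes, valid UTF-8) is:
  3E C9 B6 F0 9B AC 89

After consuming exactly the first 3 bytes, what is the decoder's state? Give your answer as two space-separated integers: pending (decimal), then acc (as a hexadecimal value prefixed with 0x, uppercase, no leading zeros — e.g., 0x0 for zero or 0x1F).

Byte[0]=3E: 1-byte. pending=0, acc=0x0
Byte[1]=C9: 2-byte lead. pending=1, acc=0x9
Byte[2]=B6: continuation. acc=(acc<<6)|0x36=0x276, pending=0

Answer: 0 0x276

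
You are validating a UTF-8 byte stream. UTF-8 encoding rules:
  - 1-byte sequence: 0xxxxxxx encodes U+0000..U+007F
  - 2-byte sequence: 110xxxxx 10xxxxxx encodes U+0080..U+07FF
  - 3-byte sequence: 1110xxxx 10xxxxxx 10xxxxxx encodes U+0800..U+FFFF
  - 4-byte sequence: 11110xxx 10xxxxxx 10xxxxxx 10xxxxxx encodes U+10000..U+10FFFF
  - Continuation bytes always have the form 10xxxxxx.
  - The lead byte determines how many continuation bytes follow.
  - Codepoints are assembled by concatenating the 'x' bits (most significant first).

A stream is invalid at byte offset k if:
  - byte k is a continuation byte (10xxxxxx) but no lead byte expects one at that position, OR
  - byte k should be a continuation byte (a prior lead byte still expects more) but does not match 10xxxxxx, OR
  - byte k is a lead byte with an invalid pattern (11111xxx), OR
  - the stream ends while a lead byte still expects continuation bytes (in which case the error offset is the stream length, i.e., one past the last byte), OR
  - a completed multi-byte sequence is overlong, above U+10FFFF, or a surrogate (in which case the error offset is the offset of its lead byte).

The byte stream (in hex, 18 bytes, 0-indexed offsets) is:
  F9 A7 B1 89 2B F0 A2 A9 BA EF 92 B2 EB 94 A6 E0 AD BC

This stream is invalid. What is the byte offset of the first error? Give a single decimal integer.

Byte[0]=F9: INVALID lead byte (not 0xxx/110x/1110/11110)

Answer: 0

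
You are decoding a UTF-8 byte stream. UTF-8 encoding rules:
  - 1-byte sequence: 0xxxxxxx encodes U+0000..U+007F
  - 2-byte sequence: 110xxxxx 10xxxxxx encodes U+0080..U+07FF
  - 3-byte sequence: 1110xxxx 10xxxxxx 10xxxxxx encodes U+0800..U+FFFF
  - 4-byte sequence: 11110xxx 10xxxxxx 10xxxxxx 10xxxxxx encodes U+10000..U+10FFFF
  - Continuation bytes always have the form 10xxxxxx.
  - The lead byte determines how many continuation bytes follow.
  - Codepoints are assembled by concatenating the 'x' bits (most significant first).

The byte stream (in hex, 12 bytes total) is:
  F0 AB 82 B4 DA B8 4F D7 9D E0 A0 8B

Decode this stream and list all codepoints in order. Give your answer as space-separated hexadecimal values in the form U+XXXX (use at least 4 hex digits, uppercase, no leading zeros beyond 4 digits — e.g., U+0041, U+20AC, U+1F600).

Byte[0]=F0: 4-byte lead, need 3 cont bytes. acc=0x0
Byte[1]=AB: continuation. acc=(acc<<6)|0x2B=0x2B
Byte[2]=82: continuation. acc=(acc<<6)|0x02=0xAC2
Byte[3]=B4: continuation. acc=(acc<<6)|0x34=0x2B0B4
Completed: cp=U+2B0B4 (starts at byte 0)
Byte[4]=DA: 2-byte lead, need 1 cont bytes. acc=0x1A
Byte[5]=B8: continuation. acc=(acc<<6)|0x38=0x6B8
Completed: cp=U+06B8 (starts at byte 4)
Byte[6]=4F: 1-byte ASCII. cp=U+004F
Byte[7]=D7: 2-byte lead, need 1 cont bytes. acc=0x17
Byte[8]=9D: continuation. acc=(acc<<6)|0x1D=0x5DD
Completed: cp=U+05DD (starts at byte 7)
Byte[9]=E0: 3-byte lead, need 2 cont bytes. acc=0x0
Byte[10]=A0: continuation. acc=(acc<<6)|0x20=0x20
Byte[11]=8B: continuation. acc=(acc<<6)|0x0B=0x80B
Completed: cp=U+080B (starts at byte 9)

Answer: U+2B0B4 U+06B8 U+004F U+05DD U+080B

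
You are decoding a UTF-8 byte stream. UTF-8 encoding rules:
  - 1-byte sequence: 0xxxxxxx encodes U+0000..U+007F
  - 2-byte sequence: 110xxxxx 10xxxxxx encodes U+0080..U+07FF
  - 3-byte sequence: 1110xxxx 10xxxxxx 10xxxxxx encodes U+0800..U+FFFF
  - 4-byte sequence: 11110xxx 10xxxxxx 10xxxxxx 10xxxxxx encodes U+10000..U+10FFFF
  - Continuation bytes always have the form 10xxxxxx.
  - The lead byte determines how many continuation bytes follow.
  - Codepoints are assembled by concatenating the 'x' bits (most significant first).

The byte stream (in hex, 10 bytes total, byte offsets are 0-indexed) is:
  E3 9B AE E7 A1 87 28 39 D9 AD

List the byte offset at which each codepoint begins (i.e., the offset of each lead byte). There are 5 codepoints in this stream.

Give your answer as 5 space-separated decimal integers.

Byte[0]=E3: 3-byte lead, need 2 cont bytes. acc=0x3
Byte[1]=9B: continuation. acc=(acc<<6)|0x1B=0xDB
Byte[2]=AE: continuation. acc=(acc<<6)|0x2E=0x36EE
Completed: cp=U+36EE (starts at byte 0)
Byte[3]=E7: 3-byte lead, need 2 cont bytes. acc=0x7
Byte[4]=A1: continuation. acc=(acc<<6)|0x21=0x1E1
Byte[5]=87: continuation. acc=(acc<<6)|0x07=0x7847
Completed: cp=U+7847 (starts at byte 3)
Byte[6]=28: 1-byte ASCII. cp=U+0028
Byte[7]=39: 1-byte ASCII. cp=U+0039
Byte[8]=D9: 2-byte lead, need 1 cont bytes. acc=0x19
Byte[9]=AD: continuation. acc=(acc<<6)|0x2D=0x66D
Completed: cp=U+066D (starts at byte 8)

Answer: 0 3 6 7 8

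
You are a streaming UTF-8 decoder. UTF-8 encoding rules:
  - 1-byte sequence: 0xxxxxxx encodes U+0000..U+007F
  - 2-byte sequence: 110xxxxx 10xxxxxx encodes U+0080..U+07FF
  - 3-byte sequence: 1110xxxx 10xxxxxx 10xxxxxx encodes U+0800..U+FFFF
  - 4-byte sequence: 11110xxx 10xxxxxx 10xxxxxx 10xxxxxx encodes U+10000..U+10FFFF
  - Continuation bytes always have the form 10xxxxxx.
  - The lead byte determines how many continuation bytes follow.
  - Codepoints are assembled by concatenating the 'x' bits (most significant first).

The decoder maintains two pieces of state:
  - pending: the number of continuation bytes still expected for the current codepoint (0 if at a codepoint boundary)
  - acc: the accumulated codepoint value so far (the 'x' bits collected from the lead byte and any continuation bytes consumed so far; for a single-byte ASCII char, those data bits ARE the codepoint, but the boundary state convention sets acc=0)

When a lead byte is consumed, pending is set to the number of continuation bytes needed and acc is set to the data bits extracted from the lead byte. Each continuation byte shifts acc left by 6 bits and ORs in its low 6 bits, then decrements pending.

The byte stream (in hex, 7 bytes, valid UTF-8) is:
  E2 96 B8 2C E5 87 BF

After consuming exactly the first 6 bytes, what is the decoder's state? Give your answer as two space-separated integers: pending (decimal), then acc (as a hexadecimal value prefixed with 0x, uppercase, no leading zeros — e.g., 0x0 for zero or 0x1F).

Answer: 1 0x147

Derivation:
Byte[0]=E2: 3-byte lead. pending=2, acc=0x2
Byte[1]=96: continuation. acc=(acc<<6)|0x16=0x96, pending=1
Byte[2]=B8: continuation. acc=(acc<<6)|0x38=0x25B8, pending=0
Byte[3]=2C: 1-byte. pending=0, acc=0x0
Byte[4]=E5: 3-byte lead. pending=2, acc=0x5
Byte[5]=87: continuation. acc=(acc<<6)|0x07=0x147, pending=1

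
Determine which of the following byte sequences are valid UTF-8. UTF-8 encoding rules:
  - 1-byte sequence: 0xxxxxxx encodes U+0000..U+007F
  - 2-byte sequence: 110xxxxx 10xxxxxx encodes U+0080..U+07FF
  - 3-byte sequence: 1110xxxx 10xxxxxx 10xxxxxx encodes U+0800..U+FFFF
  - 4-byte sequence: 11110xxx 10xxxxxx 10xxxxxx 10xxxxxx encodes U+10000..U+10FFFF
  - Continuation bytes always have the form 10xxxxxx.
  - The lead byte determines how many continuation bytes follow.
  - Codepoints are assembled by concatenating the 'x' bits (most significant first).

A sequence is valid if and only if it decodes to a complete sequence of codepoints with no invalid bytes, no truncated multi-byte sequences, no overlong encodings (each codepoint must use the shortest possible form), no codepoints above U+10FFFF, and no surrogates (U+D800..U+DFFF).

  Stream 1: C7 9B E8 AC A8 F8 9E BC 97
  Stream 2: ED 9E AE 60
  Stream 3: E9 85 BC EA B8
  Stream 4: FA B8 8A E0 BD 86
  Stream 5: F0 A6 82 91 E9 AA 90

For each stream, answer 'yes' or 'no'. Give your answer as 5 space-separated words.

Answer: no yes no no yes

Derivation:
Stream 1: error at byte offset 5. INVALID
Stream 2: decodes cleanly. VALID
Stream 3: error at byte offset 5. INVALID
Stream 4: error at byte offset 0. INVALID
Stream 5: decodes cleanly. VALID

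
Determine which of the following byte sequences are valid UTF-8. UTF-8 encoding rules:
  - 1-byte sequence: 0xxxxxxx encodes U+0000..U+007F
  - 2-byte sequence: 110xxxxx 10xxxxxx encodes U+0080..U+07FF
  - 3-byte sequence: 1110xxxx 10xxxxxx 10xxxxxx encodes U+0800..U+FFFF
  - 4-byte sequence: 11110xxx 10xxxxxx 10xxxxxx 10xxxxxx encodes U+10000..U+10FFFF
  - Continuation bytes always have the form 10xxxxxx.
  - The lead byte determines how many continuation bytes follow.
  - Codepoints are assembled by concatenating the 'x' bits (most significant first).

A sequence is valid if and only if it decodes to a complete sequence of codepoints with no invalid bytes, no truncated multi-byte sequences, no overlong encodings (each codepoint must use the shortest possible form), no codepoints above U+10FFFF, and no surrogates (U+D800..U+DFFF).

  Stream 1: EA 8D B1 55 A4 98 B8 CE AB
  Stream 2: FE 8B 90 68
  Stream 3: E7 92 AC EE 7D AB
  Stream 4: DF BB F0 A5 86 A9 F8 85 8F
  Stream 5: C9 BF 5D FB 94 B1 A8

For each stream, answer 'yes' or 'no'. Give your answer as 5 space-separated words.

Answer: no no no no no

Derivation:
Stream 1: error at byte offset 4. INVALID
Stream 2: error at byte offset 0. INVALID
Stream 3: error at byte offset 4. INVALID
Stream 4: error at byte offset 6. INVALID
Stream 5: error at byte offset 3. INVALID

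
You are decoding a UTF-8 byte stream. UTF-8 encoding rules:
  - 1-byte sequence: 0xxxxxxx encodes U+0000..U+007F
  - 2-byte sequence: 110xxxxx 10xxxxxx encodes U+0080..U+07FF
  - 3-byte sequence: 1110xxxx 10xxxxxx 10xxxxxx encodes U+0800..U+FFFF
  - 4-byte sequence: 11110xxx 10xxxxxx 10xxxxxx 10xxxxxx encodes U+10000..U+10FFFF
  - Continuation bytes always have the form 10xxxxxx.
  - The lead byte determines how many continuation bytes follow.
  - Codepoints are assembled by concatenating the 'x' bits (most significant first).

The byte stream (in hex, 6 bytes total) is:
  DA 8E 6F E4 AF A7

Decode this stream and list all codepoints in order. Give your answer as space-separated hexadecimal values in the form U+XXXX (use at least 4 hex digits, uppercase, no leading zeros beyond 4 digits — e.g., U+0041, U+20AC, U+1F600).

Byte[0]=DA: 2-byte lead, need 1 cont bytes. acc=0x1A
Byte[1]=8E: continuation. acc=(acc<<6)|0x0E=0x68E
Completed: cp=U+068E (starts at byte 0)
Byte[2]=6F: 1-byte ASCII. cp=U+006F
Byte[3]=E4: 3-byte lead, need 2 cont bytes. acc=0x4
Byte[4]=AF: continuation. acc=(acc<<6)|0x2F=0x12F
Byte[5]=A7: continuation. acc=(acc<<6)|0x27=0x4BE7
Completed: cp=U+4BE7 (starts at byte 3)

Answer: U+068E U+006F U+4BE7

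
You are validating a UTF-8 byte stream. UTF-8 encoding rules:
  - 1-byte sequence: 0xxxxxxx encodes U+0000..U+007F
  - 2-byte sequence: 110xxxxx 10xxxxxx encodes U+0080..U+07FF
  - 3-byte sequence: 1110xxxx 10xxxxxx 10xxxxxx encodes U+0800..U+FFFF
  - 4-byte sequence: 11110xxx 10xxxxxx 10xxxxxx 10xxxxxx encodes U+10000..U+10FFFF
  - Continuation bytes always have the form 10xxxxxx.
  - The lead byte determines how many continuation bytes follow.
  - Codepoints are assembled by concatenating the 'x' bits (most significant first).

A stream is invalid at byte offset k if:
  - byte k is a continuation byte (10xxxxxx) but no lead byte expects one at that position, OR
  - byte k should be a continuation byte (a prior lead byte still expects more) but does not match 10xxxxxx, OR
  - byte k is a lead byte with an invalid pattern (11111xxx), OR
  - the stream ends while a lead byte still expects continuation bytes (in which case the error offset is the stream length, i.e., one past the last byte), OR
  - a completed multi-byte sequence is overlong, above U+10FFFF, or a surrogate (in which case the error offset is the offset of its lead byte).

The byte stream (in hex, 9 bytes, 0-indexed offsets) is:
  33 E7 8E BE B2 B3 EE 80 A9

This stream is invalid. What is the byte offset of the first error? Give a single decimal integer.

Answer: 4

Derivation:
Byte[0]=33: 1-byte ASCII. cp=U+0033
Byte[1]=E7: 3-byte lead, need 2 cont bytes. acc=0x7
Byte[2]=8E: continuation. acc=(acc<<6)|0x0E=0x1CE
Byte[3]=BE: continuation. acc=(acc<<6)|0x3E=0x73BE
Completed: cp=U+73BE (starts at byte 1)
Byte[4]=B2: INVALID lead byte (not 0xxx/110x/1110/11110)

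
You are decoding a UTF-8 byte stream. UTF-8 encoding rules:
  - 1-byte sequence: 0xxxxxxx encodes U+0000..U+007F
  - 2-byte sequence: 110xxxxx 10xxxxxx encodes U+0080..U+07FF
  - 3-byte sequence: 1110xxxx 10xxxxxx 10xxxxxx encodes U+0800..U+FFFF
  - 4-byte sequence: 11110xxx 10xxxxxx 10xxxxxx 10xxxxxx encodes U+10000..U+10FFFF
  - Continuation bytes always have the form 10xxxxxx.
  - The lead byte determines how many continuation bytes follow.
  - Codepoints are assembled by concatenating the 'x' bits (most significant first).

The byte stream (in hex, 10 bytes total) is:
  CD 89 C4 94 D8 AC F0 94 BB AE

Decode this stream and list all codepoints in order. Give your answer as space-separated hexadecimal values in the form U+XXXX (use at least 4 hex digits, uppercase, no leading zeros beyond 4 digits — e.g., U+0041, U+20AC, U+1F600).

Byte[0]=CD: 2-byte lead, need 1 cont bytes. acc=0xD
Byte[1]=89: continuation. acc=(acc<<6)|0x09=0x349
Completed: cp=U+0349 (starts at byte 0)
Byte[2]=C4: 2-byte lead, need 1 cont bytes. acc=0x4
Byte[3]=94: continuation. acc=(acc<<6)|0x14=0x114
Completed: cp=U+0114 (starts at byte 2)
Byte[4]=D8: 2-byte lead, need 1 cont bytes. acc=0x18
Byte[5]=AC: continuation. acc=(acc<<6)|0x2C=0x62C
Completed: cp=U+062C (starts at byte 4)
Byte[6]=F0: 4-byte lead, need 3 cont bytes. acc=0x0
Byte[7]=94: continuation. acc=(acc<<6)|0x14=0x14
Byte[8]=BB: continuation. acc=(acc<<6)|0x3B=0x53B
Byte[9]=AE: continuation. acc=(acc<<6)|0x2E=0x14EEE
Completed: cp=U+14EEE (starts at byte 6)

Answer: U+0349 U+0114 U+062C U+14EEE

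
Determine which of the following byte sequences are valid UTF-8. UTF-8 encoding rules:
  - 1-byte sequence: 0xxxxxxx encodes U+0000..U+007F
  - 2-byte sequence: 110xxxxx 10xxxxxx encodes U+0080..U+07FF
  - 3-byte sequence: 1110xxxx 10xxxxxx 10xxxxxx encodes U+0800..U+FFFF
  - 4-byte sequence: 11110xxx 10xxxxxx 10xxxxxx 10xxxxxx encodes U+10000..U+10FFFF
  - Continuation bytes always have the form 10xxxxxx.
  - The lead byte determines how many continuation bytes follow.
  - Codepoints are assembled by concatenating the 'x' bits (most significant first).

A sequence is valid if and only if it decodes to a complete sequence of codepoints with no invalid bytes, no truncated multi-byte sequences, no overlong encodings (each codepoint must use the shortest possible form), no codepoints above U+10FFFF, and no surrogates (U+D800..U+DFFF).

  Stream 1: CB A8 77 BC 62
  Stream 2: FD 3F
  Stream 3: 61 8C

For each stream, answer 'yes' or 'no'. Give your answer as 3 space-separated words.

Stream 1: error at byte offset 3. INVALID
Stream 2: error at byte offset 0. INVALID
Stream 3: error at byte offset 1. INVALID

Answer: no no no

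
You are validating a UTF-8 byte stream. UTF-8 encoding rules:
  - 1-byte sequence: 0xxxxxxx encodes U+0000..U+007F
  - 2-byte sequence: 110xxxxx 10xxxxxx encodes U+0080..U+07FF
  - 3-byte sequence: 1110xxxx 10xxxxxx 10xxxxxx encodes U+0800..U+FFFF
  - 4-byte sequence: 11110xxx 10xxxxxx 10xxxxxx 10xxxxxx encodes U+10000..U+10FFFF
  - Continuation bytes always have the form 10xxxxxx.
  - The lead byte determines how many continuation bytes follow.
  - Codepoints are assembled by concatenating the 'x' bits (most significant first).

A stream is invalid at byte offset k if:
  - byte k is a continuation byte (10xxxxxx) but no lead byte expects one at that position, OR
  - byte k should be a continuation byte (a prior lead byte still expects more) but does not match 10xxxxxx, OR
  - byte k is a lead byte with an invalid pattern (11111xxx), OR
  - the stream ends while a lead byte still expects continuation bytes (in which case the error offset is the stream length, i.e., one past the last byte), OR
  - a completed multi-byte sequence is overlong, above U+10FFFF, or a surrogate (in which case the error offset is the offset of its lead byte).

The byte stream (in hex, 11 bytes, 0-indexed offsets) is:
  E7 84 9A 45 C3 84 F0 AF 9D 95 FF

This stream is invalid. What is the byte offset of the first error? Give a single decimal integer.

Answer: 10

Derivation:
Byte[0]=E7: 3-byte lead, need 2 cont bytes. acc=0x7
Byte[1]=84: continuation. acc=(acc<<6)|0x04=0x1C4
Byte[2]=9A: continuation. acc=(acc<<6)|0x1A=0x711A
Completed: cp=U+711A (starts at byte 0)
Byte[3]=45: 1-byte ASCII. cp=U+0045
Byte[4]=C3: 2-byte lead, need 1 cont bytes. acc=0x3
Byte[5]=84: continuation. acc=(acc<<6)|0x04=0xC4
Completed: cp=U+00C4 (starts at byte 4)
Byte[6]=F0: 4-byte lead, need 3 cont bytes. acc=0x0
Byte[7]=AF: continuation. acc=(acc<<6)|0x2F=0x2F
Byte[8]=9D: continuation. acc=(acc<<6)|0x1D=0xBDD
Byte[9]=95: continuation. acc=(acc<<6)|0x15=0x2F755
Completed: cp=U+2F755 (starts at byte 6)
Byte[10]=FF: INVALID lead byte (not 0xxx/110x/1110/11110)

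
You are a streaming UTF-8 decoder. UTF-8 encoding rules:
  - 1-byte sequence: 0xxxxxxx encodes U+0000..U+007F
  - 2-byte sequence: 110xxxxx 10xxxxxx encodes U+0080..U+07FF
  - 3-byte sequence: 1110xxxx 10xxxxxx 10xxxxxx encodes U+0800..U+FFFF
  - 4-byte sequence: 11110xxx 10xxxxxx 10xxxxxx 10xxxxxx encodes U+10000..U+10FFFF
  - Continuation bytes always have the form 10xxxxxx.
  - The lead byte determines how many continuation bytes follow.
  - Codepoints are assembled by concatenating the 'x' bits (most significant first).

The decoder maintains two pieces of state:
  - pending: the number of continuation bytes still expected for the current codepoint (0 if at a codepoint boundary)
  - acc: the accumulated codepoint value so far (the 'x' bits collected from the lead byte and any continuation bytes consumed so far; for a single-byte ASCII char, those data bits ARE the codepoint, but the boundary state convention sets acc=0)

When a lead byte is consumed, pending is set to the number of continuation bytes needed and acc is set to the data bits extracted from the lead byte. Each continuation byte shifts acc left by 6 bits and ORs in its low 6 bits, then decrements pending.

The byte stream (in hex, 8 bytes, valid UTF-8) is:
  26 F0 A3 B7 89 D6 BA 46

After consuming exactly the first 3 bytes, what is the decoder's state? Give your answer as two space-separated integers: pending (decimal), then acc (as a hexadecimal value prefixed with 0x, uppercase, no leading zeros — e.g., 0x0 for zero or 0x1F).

Byte[0]=26: 1-byte. pending=0, acc=0x0
Byte[1]=F0: 4-byte lead. pending=3, acc=0x0
Byte[2]=A3: continuation. acc=(acc<<6)|0x23=0x23, pending=2

Answer: 2 0x23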